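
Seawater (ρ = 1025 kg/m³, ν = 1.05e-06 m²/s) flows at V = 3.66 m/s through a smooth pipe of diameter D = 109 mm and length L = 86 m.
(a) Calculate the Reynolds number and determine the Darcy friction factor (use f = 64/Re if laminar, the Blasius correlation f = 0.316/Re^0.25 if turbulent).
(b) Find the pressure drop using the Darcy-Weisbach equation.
(a) Re = V·D/ν = 3.66·0.109/1.05e-06 = 379940 → turbulent (Re > 4000); f = 0.316/Re^0.25 = 0.316/379940^0.25 = 0.012728 (Blasius is strictly valid for Re ≲ 1e5; used here as the smooth-pipe estimate the problem specifies)
(b) Darcy-Weisbach: ΔP = f·(L/D)·½ρV²/1000 = 0.012728·(86/0.109)·½·1025·3.66²/1000 = 68.94 kPa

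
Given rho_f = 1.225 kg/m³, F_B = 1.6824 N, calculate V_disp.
Formula: F_B = \rho_f g V_{disp}
Substituting knowns: 1.6824 = 1.225·9.81·V_disp
Solving for V_disp: V_disp = 1.6824/(1.225·9.81) = 0.14 m³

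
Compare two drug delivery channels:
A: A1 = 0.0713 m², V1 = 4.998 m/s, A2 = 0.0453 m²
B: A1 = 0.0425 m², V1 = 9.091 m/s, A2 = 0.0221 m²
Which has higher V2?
V2(A) = 7.867 m/s, V2(B) = 17.48 m/s. Answer: B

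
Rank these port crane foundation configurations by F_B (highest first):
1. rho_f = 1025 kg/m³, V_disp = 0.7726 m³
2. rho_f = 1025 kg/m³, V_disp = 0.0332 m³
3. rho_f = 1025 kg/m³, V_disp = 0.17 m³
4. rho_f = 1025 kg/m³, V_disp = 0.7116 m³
Case 1: F_B = 7769 N
Case 2: F_B = 333.8 N
Case 3: F_B = 1709 N
Case 4: F_B = 7155 N
Ranking (highest first): 1, 4, 3, 2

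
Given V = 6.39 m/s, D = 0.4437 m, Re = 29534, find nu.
Formula: Re = \frac{V D}{\nu}
Substituting knowns: 29534 = 6.39·0.4437/nu
Solving for nu: nu = 6.39·0.4437/29534 = 9.600e-05 m²/s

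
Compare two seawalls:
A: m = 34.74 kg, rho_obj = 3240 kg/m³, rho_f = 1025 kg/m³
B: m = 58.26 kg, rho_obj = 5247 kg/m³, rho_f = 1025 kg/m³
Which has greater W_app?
W_app(A) = 233 N, W_app(B) = 459.9 N. Answer: B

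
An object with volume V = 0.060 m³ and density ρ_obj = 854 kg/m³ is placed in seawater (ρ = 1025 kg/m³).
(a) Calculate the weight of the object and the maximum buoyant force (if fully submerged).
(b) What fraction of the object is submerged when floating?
(a) W=rho_obj*g*V=854*9.81*0.060=502.7 N; F_B(max)=rho*g*V=1025*9.81*0.060=603.3 N
(b) Floating fraction=rho_obj/rho=854/1025=0.833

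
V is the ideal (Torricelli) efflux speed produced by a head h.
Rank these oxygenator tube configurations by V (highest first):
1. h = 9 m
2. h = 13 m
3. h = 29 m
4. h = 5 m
Case 1: V = 13.29 m/s
Case 2: V = 15.97 m/s
Case 3: V = 23.85 m/s
Case 4: V = 9.905 m/s
Ranking (highest first): 3, 2, 1, 4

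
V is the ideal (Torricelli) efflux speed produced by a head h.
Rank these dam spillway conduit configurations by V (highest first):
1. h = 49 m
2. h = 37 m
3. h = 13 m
Case 1: V = 31.01 m/s
Case 2: V = 26.94 m/s
Case 3: V = 15.97 m/s
Ranking (highest first): 1, 2, 3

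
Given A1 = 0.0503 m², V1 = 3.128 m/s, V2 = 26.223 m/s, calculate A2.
Formula: V_2 = \frac{A_1 V_1}{A_2}
Substituting knowns: 26.223 = 0.0503·3.128/A2
Solving for A2: A2 = 0.0503·3.128/26.223 = 0.006 m²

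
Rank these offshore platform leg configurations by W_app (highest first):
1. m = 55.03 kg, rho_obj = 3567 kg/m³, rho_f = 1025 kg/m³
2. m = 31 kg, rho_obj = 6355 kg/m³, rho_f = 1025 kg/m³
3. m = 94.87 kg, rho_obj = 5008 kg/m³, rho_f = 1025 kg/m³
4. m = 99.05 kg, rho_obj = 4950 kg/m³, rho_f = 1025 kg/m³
Case 1: W_app = 384.7 N
Case 2: W_app = 255.1 N
Case 3: W_app = 740.2 N
Case 4: W_app = 770.5 N
Ranking (highest first): 4, 3, 1, 2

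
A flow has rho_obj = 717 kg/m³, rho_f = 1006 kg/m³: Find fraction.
Formula: f_{sub} = \frac{\rho_{obj}}{\rho_f}
fraction = 717/1006 = 0.7127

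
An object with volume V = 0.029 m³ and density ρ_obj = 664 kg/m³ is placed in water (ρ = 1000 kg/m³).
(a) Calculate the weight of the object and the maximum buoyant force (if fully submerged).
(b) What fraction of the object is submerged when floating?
(a) W=rho_obj*g*V=664*9.81*0.029=188.9 N; F_B(max)=rho*g*V=1000*9.81*0.029=284.5 N
(b) Floating fraction=rho_obj/rho=664/1000=0.664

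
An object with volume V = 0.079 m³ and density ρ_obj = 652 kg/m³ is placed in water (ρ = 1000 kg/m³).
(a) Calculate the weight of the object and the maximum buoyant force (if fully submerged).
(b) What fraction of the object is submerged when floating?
(a) W=rho_obj*g*V=652*9.81*0.079=505.3 N; F_B(max)=rho*g*V=1000*9.81*0.079=775.0 N
(b) Floating fraction=rho_obj/rho=652/1000=0.652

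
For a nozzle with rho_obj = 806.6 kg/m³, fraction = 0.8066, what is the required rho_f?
Formula: f_{sub} = \frac{\rho_{obj}}{\rho_f}
Substituting knowns: 0.8066 = 806.6/rho_f
Solving for rho_f: rho_f = 806.6/0.8066 = 1000 kg/m³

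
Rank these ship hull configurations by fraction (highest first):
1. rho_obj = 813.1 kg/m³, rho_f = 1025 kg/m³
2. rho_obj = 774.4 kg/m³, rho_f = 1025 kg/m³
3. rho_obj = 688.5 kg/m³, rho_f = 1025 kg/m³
Case 1: fraction = 0.7933
Case 2: fraction = 0.7555
Case 3: fraction = 0.6717
Ranking (highest first): 1, 2, 3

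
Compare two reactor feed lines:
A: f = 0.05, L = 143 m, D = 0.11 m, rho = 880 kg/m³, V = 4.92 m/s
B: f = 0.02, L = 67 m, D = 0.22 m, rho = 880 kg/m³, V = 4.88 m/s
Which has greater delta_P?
delta_P(A) = 692.3 kPa, delta_P(B) = 63.82 kPa. Answer: A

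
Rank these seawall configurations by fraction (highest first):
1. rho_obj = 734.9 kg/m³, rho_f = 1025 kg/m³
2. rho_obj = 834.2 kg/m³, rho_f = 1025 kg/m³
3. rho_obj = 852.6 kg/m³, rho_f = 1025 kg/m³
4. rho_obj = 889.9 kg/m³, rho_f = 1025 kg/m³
Case 1: fraction = 0.717
Case 2: fraction = 0.8139
Case 3: fraction = 0.8318
Case 4: fraction = 0.8682
Ranking (highest first): 4, 3, 2, 1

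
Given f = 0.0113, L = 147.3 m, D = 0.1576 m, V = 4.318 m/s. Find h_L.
Formula: h_L = f \frac{L}{D} \frac{V^2}{2g}
h_L = 0.0113·(147.3/0.1576)·4.318²/(2·9.81) = 10.04 m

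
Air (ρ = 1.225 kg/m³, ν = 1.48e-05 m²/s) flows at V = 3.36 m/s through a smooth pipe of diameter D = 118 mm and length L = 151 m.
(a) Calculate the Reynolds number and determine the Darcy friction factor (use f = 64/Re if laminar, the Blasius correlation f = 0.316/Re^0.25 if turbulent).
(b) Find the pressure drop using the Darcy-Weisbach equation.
(a) Re = V·D/ν = 3.36·0.118/1.48e-05 = 26789 → turbulent (Re > 4000); f = 0.316/Re^0.25 = 0.316/26789^0.25 = 0.0247
(b) Darcy-Weisbach: ΔP = f·(L/D)·½ρV²/1000 = 0.0247·(151/0.118)·½·1.225·3.36²/1000 = 0.2186 kPa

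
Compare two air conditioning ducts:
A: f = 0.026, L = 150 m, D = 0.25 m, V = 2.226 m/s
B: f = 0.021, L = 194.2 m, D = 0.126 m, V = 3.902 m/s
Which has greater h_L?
h_L(A) = 3.94 m, h_L(B) = 25.12 m. Answer: B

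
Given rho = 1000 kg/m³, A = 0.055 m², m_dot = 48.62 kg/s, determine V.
Formula: \dot{m} = \rho A V
Substituting knowns: 48.62 = 1000·0.055·V
Solving for V: V = 48.62/(1000·0.055) = 0.884 m/s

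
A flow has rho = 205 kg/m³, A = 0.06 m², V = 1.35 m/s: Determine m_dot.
Formula: \dot{m} = \rho A V
m_dot = 205·0.06·1.35 = 16.61 kg/s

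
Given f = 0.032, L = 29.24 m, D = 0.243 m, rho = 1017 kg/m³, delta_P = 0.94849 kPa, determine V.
Formula: \Delta P = f \frac{L}{D} \frac{\rho V^2}{2}
Substituting knowns: 0.94849 = 0.032·(29.24/0.243)·0.5·1017·V²/1000
Solving for V: V = √((0.94849·1000)/(0.032·(29.24/0.243)·0.5·1017)) = 0.696 m/s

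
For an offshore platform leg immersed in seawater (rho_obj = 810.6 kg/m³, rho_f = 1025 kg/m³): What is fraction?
Formula: f_{sub} = \frac{\rho_{obj}}{\rho_f}
fraction = 810.6/1025 = 0.7908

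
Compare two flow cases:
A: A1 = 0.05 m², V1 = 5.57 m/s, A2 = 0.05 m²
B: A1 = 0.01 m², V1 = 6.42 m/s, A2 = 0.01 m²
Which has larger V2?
V2(A) = 5.57 m/s, V2(B) = 6.42 m/s. Answer: B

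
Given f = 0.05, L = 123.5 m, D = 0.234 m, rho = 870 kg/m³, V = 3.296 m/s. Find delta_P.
Formula: \Delta P = f \frac{L}{D} \frac{\rho V^2}{2}
delta_P = 0.05·(123.5/0.234)·0.5·870·3.296²/1000 = 124.7 kPa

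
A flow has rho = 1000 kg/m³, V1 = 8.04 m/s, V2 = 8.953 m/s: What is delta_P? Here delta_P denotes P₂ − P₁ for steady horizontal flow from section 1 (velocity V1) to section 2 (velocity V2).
Formula: \Delta P = \frac{1}{2} \rho (V_1^2 - V_2^2)
delta_P = 0.5·1000·(8.04² − 8.953²)/1000 = -7.757 kPa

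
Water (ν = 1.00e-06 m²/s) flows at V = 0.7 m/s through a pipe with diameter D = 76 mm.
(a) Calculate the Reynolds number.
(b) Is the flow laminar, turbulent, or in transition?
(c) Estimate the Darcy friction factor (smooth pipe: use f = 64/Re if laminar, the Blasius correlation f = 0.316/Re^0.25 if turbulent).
(a) Re = V·D/ν = 0.7·0.076/1.00e-06 = 53200
(b) Flow regime: turbulent (Re > 4000)
(c) Friction factor: f = 0.316/Re^0.25 = 0.316/53200^0.25 = 0.02081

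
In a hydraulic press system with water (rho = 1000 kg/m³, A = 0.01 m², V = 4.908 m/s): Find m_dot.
Formula: \dot{m} = \rho A V
m_dot = 1000·0.01·4.908 = 49.08 kg/s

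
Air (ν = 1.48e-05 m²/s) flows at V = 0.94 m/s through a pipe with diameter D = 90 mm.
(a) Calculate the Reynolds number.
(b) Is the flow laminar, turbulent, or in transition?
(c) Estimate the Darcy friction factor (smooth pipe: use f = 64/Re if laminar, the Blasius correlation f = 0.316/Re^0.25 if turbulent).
(a) Re = V·D/ν = 0.94·0.09/1.48e-05 = 5716.2
(b) Flow regime: turbulent (Re > 4000)
(c) Friction factor: f = 0.316/Re^0.25 = 0.316/5716.2^0.25 = 0.03634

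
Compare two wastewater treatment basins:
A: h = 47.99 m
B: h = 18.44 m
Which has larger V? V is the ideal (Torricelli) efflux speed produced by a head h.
V(A) = 30.68 m/s, V(B) = 19.02 m/s. Answer: A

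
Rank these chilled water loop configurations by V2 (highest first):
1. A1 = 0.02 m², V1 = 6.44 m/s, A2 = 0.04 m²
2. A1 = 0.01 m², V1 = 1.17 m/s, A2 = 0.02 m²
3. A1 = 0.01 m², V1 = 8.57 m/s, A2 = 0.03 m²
Case 1: V2 = 3.22 m/s
Case 2: V2 = 0.585 m/s
Case 3: V2 = 2.857 m/s
Ranking (highest first): 1, 3, 2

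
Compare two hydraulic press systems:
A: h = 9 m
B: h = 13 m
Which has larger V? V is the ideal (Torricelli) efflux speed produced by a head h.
V(A) = 13.29 m/s, V(B) = 15.97 m/s. Answer: B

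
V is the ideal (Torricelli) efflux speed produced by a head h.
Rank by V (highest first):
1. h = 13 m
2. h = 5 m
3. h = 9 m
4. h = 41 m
Case 1: V = 15.97 m/s
Case 2: V = 9.905 m/s
Case 3: V = 13.29 m/s
Case 4: V = 28.36 m/s
Ranking (highest first): 4, 1, 3, 2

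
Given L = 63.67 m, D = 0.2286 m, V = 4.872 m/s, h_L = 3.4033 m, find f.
Formula: h_L = f \frac{L}{D} \frac{V^2}{2g}
Substituting knowns: 3.4033 = f·(63.67/0.2286)·4.872²/(2·9.81)
Solving for f: f = 3.4033·2·9.81/((63.67/0.2286)·4.872²) = 0.0101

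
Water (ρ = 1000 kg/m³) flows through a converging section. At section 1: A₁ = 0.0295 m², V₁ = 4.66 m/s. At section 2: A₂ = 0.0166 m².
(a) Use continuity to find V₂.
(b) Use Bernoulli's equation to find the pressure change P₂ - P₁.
(a) Continuity: A₁V₁=A₂V₂ -> V₂=A₁V₁/A₂=0.0295*4.66/0.0166=8.28 m/s
(b) Bernoulli: P₂-P₁=0.5*rho*(V₁^2-V₂^2)/1000=0.5*1000*(4.66^2-8.28^2)/1000=-23.42 kPa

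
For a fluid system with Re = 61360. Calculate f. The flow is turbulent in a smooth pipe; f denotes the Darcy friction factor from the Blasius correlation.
Formula: f = \frac{0.316}{Re^{0.25}}
f = 0.316/61360^0.25 = 0.02008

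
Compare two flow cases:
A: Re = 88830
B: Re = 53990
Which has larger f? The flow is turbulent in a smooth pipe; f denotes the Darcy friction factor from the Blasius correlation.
f(A) = 0.0183, f(B) = 0.02073. Answer: B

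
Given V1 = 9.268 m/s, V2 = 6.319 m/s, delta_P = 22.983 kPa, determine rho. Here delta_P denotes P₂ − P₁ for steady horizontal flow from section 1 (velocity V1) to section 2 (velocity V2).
Formula: \Delta P = \frac{1}{2} \rho (V_1^2 - V_2^2)
Substituting knowns: 22.983 = 0.5·rho·(9.268² − 6.319²)/1000
Solving for rho: rho = 2·(22.983·1000)/(9.268² − 6.319²) = 1000 kg/m³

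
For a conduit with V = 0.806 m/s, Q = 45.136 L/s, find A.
Formula: Q = A V
Substituting knowns: 45.136 = A·0.806·1000
Solving for A: A = (45.136/1000)/0.806 = 0.056 m²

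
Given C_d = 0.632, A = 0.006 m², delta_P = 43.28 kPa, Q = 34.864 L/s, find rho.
Formula: Q = C_d A \sqrt{\frac{2 \Delta P}{\rho}}
Substituting knowns: 34.864 = 0.632·0.006·√(2·(43.28·1000)/rho)·1000
Solving for rho: rho = 2·(43.28·1000)/((34.864/1000)/(0.632·0.006))² = 1024 kg/m³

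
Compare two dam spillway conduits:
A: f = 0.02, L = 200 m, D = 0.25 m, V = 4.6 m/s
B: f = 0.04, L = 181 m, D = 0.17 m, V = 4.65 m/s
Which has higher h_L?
h_L(A) = 17.26 m, h_L(B) = 46.93 m. Answer: B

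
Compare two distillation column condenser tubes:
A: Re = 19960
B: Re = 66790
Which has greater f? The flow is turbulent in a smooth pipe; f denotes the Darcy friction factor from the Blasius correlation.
f(A) = 0.02659, f(B) = 0.01966. Answer: A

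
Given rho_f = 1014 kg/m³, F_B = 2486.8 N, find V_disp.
Formula: F_B = \rho_f g V_{disp}
Substituting knowns: 2486.8 = 1014·9.81·V_disp
Solving for V_disp: V_disp = 2486.8/(1014·9.81) = 0.25 m³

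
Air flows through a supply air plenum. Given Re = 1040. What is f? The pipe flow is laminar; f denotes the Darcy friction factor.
Formula: f = \frac{64}{Re}
f = 64/1040 = 0.06154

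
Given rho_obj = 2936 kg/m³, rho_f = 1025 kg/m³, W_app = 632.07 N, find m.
Formula: W_{app} = mg\left(1 - \frac{\rho_f}{\rho_{obj}}\right)
Substituting knowns: 632.07 = m·9.81·(1 − 1025/2936)
Solving for m: m = 632.07/(9.81·(1 − 1025/2936)) = 98.99 kg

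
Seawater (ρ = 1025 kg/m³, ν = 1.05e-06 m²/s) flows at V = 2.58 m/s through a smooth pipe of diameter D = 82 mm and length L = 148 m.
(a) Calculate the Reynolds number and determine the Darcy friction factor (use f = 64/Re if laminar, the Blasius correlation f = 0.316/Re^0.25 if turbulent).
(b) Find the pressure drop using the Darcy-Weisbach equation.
(a) Re = V·D/ν = 2.58·0.082/1.05e-06 = 201490 → turbulent (Re > 4000); f = 0.316/Re^0.25 = 0.316/201490^0.25 = 0.014915 (Blasius is strictly valid for Re ≲ 1e5; used here as the smooth-pipe estimate the problem specifies)
(b) Darcy-Weisbach: ΔP = f·(L/D)·½ρV²/1000 = 0.014915·(148/0.082)·½·1025·2.58²/1000 = 91.83 kPa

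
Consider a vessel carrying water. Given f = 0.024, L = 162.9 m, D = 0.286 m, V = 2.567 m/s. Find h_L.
Formula: h_L = f \frac{L}{D} \frac{V^2}{2g}
h_L = 0.024·(162.9/0.286)·2.567²/(2·9.81) = 4.591 m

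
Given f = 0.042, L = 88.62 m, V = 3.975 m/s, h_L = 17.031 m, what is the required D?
Formula: h_L = f \frac{L}{D} \frac{V^2}{2g}
Substituting knowns: 17.031 = 0.042·(88.62/D)·3.975²/(2·9.81)
Solving for D: D = 0.042·88.62·3.975²/(2·9.81·17.031) = 0.176 m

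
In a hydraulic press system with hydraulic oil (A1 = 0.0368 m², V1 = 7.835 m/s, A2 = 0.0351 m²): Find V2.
Formula: V_2 = \frac{A_1 V_1}{A_2}
V2 = 0.0368·7.835/0.0351 = 8.214 m/s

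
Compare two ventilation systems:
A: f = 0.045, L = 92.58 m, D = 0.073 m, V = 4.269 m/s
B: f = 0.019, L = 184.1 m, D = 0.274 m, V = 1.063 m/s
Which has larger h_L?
h_L(A) = 53.01 m, h_L(B) = 0.7352 m. Answer: A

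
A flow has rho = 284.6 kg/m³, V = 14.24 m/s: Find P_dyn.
Formula: P_{dyn} = \frac{1}{2} \rho V^2
P_dyn = 0.5·284.6·14.24²/1000 = 28.86 kPa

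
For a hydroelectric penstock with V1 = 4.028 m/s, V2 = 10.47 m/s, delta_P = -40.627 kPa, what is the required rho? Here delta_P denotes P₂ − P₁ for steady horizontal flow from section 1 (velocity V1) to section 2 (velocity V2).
Formula: \Delta P = \frac{1}{2} \rho (V_1^2 - V_2^2)
Substituting knowns: -40.627 = 0.5·rho·(4.028² − 10.47²)/1000
Solving for rho: rho = 2·(-40.627·1000)/(4.028² − 10.47²) = 870 kg/m³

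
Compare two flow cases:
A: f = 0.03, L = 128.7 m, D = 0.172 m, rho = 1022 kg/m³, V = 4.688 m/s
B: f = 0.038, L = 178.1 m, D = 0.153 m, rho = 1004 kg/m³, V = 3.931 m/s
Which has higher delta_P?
delta_P(A) = 252.1 kPa, delta_P(B) = 343.1 kPa. Answer: B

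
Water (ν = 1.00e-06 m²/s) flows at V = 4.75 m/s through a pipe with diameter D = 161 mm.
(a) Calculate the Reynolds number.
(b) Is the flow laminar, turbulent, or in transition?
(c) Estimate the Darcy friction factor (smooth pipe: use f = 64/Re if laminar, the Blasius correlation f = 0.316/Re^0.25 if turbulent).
(a) Re = V·D/ν = 4.75·0.161/1.00e-06 = 764750
(b) Flow regime: turbulent (Re > 4000)
(c) Friction factor: f = 0.316/Re^0.25 = 0.316/764750^0.25 = 0.01069 (Blasius is strictly valid for Re ≲ 1e5; used here as the smooth-pipe estimate the problem specifies)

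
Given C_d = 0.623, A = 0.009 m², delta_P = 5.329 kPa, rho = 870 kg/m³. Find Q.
Formula: Q = C_d A \sqrt{\frac{2 \Delta P}{\rho}}
Q = 0.623·0.009·√(2·(5.329·1000)/870)·1000 = 19.62 L/s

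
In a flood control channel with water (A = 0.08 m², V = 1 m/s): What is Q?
Formula: Q = A V
Q = 0.08·1·1000 = 80 L/s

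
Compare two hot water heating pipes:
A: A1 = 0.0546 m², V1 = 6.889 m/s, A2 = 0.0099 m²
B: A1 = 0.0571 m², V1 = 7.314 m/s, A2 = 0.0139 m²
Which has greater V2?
V2(A) = 37.99 m/s, V2(B) = 30.05 m/s. Answer: A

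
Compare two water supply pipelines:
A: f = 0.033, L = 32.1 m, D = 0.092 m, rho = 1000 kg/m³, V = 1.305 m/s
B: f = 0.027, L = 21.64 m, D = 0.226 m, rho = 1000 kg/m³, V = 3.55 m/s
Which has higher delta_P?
delta_P(A) = 9.804 kPa, delta_P(B) = 16.29 kPa. Answer: B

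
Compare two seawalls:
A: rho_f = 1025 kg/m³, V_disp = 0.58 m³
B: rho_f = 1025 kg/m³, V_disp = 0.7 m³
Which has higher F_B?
F_B(A) = 5832 N, F_B(B) = 7039 N. Answer: B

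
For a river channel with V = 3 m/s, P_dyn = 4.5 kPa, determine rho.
Formula: P_{dyn} = \frac{1}{2} \rho V^2
Substituting knowns: 4.5 = 0.5·rho·3²/1000
Solving for rho: rho = 2·(4.5·1000)/3² = 1000 kg/m³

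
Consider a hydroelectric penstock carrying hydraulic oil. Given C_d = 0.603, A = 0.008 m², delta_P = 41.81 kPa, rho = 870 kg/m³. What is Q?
Formula: Q = C_d A \sqrt{\frac{2 \Delta P}{\rho}}
Q = 0.603·0.008·√(2·(41.81·1000)/870)·1000 = 47.29 L/s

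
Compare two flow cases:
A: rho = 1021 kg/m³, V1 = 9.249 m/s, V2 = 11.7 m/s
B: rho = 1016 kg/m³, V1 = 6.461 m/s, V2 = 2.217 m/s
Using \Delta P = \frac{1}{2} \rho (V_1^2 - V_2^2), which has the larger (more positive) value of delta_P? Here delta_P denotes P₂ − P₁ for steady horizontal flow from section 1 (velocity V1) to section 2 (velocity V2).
delta_P(A) = -26.21 kPa, delta_P(B) = 18.71 kPa. Answer: B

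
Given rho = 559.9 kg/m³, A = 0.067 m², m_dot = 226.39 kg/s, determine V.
Formula: \dot{m} = \rho A V
Substituting knowns: 226.39 = 559.9·0.067·V
Solving for V: V = 226.39/(559.9·0.067) = 6.035 m/s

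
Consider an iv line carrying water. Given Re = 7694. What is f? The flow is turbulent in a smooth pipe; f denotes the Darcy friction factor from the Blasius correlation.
Formula: f = \frac{0.316}{Re^{0.25}}
f = 0.316/7694^0.25 = 0.03374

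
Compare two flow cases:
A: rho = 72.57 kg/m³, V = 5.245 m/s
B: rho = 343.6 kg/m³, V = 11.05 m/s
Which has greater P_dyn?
P_dyn(A) = 0.9982 kPa, P_dyn(B) = 20.98 kPa. Answer: B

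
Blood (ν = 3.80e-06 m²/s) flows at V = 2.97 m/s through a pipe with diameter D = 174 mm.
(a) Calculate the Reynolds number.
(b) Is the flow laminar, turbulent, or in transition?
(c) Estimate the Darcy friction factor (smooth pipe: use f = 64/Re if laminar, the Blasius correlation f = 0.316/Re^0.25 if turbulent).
(a) Re = V·D/ν = 2.97·0.174/3.80e-06 = 135990
(b) Flow regime: turbulent (Re > 4000)
(c) Friction factor: f = 0.316/Re^0.25 = 0.316/135990^0.25 = 0.01646 (Blasius is strictly valid for Re ≲ 1e5; used here as the smooth-pipe estimate the problem specifies)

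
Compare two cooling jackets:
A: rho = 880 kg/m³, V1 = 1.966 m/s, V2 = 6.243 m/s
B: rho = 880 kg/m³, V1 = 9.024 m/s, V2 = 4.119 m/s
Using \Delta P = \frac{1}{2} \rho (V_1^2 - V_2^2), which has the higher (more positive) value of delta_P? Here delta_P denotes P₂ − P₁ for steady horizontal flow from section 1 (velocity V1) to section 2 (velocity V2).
delta_P(A) = -15.45 kPa, delta_P(B) = 28.37 kPa. Answer: B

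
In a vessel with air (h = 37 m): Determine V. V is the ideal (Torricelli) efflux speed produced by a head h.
Formula: V = \sqrt{2 g h}
V = √(2·9.81·37) = 26.94 m/s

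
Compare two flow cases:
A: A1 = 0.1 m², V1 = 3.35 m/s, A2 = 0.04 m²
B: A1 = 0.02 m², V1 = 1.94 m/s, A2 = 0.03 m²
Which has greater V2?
V2(A) = 8.375 m/s, V2(B) = 1.293 m/s. Answer: A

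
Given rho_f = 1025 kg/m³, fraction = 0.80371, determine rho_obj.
Formula: f_{sub} = \frac{\rho_{obj}}{\rho_f}
Substituting knowns: 0.80371 = rho_obj/1025
Solving for rho_obj: rho_obj = 0.80371·1025 = 823.8 kg/m³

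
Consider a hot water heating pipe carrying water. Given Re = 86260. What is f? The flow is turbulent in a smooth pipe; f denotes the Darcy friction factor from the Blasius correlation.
Formula: f = \frac{0.316}{Re^{0.25}}
f = 0.316/86260^0.25 = 0.01844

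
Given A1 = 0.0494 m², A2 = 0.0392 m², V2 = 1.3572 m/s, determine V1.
Formula: V_2 = \frac{A_1 V_1}{A_2}
Substituting knowns: 1.3572 = 0.0494·V1/0.0392
Solving for V1: V1 = 1.3572·0.0392/0.0494 = 1.077 m/s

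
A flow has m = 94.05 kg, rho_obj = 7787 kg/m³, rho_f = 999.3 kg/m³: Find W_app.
Formula: W_{app} = mg\left(1 - \frac{\rho_f}{\rho_{obj}}\right)
W_app = 94.05·9.81·(1 − 999.3/7787) = 804.2 N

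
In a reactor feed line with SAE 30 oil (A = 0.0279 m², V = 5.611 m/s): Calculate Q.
Formula: Q = A V
Q = 0.0279·5.611·1000 = 156.5 L/s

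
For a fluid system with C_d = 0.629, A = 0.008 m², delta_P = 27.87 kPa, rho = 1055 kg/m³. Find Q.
Formula: Q = C_d A \sqrt{\frac{2 \Delta P}{\rho}}
Q = 0.629·0.008·√(2·(27.87·1000)/1055)·1000 = 36.58 L/s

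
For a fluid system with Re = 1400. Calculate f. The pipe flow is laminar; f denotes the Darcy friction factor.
Formula: f = \frac{64}{Re}
f = 64/1400 = 0.04571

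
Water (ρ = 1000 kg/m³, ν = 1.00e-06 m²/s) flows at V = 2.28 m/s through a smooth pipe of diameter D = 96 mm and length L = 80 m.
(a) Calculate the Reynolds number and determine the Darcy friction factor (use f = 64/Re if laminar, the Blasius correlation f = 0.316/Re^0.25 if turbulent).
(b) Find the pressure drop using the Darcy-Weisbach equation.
(a) Re = V·D/ν = 2.28·0.096/1.00e-06 = 218880 → turbulent (Re > 4000); f = 0.316/Re^0.25 = 0.316/218880^0.25 = 0.01461 (Blasius is strictly valid for Re ≲ 1e5; used here as the smooth-pipe estimate the problem specifies)
(b) Darcy-Weisbach: ΔP = f·(L/D)·½ρV²/1000 = 0.01461·(80/0.096)·½·1000·2.28²/1000 = 31.65 kPa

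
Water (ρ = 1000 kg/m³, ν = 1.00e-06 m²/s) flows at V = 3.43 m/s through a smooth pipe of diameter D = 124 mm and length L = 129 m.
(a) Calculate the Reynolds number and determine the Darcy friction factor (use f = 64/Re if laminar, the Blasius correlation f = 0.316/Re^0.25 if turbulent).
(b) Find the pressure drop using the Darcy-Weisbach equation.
(a) Re = V·D/ν = 3.43·0.124/1.00e-06 = 425320 → turbulent (Re > 4000); f = 0.316/Re^0.25 = 0.316/425320^0.25 = 0.012374 (Blasius is strictly valid for Re ≲ 1e5; used here as the smooth-pipe estimate the problem specifies)
(b) Darcy-Weisbach: ΔP = f·(L/D)·½ρV²/1000 = 0.012374·(129/0.124)·½·1000·3.43²/1000 = 75.72 kPa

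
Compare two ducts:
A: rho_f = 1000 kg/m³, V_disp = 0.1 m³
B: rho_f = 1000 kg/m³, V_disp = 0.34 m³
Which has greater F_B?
F_B(A) = 981 N, F_B(B) = 3335 N. Answer: B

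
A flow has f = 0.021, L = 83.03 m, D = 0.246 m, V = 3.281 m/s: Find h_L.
Formula: h_L = f \frac{L}{D} \frac{V^2}{2g}
h_L = 0.021·(83.03/0.246)·3.281²/(2·9.81) = 3.889 m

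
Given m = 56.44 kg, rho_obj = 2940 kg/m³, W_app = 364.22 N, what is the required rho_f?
Formula: W_{app} = mg\left(1 - \frac{\rho_f}{\rho_{obj}}\right)
Substituting knowns: 364.22 = 56.44·9.81·(1 − rho_f/2940)
Solving for rho_f: rho_f = 2940·(1 − 364.22/(56.44·9.81)) = 1006 kg/m³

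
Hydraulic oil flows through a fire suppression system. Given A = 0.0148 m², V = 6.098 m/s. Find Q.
Formula: Q = A V
Q = 0.0148·6.098·1000 = 90.25 L/s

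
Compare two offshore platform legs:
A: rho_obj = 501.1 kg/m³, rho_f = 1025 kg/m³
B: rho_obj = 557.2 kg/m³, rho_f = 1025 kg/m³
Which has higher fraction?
fraction(A) = 0.4889, fraction(B) = 0.5436. Answer: B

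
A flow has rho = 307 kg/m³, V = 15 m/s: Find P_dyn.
Formula: P_{dyn} = \frac{1}{2} \rho V^2
P_dyn = 0.5·307·15²/1000 = 34.54 kPa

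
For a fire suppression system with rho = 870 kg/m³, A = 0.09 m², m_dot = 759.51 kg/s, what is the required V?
Formula: \dot{m} = \rho A V
Substituting knowns: 759.51 = 870·0.09·V
Solving for V: V = 759.51/(870·0.09) = 9.7 m/s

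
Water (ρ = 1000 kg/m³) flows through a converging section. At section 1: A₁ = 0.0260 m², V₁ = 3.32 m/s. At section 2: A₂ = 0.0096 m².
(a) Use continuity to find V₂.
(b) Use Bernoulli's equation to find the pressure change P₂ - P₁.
(a) Continuity: A₁V₁=A₂V₂ -> V₂=A₁V₁/A₂=0.0260*3.32/0.0096=8.99 m/s
(b) Bernoulli: P₂-P₁=0.5*rho*(V₁^2-V₂^2)/1000=0.5*1000*(3.32^2-8.99^2)/1000=-34.9 kPa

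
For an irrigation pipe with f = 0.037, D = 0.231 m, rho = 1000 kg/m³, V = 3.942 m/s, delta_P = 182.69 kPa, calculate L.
Formula: \Delta P = f \frac{L}{D} \frac{\rho V^2}{2}
Substituting knowns: 182.69 = 0.037·(L/0.231)·0.5·1000·3.942²/1000
Solving for L: L = (182.69·1000)·0.231/(0.037·0.5·1000·3.942²) = 146.8 m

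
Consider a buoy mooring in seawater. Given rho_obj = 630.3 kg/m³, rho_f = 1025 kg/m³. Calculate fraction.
Formula: f_{sub} = \frac{\rho_{obj}}{\rho_f}
fraction = 630.3/1025 = 0.6149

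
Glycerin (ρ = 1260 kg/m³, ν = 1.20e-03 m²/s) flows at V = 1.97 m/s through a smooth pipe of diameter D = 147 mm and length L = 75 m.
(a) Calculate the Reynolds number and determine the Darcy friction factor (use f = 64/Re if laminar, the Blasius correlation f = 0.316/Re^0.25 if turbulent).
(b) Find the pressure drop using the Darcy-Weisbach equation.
(a) Re = V·D/ν = 1.97·0.147/1.20e-03 = 241.32 → laminar (Re < 2300); f = 64/Re = 64/241.32 = 0.26521
(b) Darcy-Weisbach: ΔP = f·(L/D)·½ρV²/1000 = 0.26521·(75/0.147)·½·1260·1.97²/1000 = 330.8 kPa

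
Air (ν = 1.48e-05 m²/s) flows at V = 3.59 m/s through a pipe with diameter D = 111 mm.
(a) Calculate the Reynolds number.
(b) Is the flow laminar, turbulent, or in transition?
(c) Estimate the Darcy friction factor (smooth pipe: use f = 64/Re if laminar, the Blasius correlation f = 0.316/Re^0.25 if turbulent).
(a) Re = V·D/ν = 3.59·0.111/1.48e-05 = 26925
(b) Flow regime: turbulent (Re > 4000)
(c) Friction factor: f = 0.316/Re^0.25 = 0.316/26925^0.25 = 0.02467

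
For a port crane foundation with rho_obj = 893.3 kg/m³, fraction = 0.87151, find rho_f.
Formula: f_{sub} = \frac{\rho_{obj}}{\rho_f}
Substituting knowns: 0.87151 = 893.3/rho_f
Solving for rho_f: rho_f = 893.3/0.87151 = 1025 kg/m³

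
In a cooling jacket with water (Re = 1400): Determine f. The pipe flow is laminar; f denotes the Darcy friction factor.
Formula: f = \frac{64}{Re}
f = 64/1400 = 0.04571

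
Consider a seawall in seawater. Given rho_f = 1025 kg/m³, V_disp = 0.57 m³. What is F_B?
Formula: F_B = \rho_f g V_{disp}
F_B = 1025·9.81·0.57 = 5731 N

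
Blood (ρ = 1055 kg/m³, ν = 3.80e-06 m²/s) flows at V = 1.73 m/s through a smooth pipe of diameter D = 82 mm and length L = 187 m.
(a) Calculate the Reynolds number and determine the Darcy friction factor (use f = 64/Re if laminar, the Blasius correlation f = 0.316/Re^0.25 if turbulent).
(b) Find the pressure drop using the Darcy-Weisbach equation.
(a) Re = V·D/ν = 1.73·0.082/3.80e-06 = 37332 → turbulent (Re > 4000); f = 0.316/Re^0.25 = 0.316/37332^0.25 = 0.022734
(b) Darcy-Weisbach: ΔP = f·(L/D)·½ρV²/1000 = 0.022734·(187/0.082)·½·1055·1.73²/1000 = 81.85 kPa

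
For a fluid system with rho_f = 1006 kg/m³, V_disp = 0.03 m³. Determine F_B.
Formula: F_B = \rho_f g V_{disp}
F_B = 1006·9.81·0.03 = 296.1 N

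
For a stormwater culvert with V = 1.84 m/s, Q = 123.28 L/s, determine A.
Formula: Q = A V
Substituting knowns: 123.28 = A·1.84·1000
Solving for A: A = (123.28/1000)/1.84 = 0.067 m²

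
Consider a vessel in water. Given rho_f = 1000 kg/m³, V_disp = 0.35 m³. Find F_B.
Formula: F_B = \rho_f g V_{disp}
F_B = 1000·9.81·0.35 = 3434 N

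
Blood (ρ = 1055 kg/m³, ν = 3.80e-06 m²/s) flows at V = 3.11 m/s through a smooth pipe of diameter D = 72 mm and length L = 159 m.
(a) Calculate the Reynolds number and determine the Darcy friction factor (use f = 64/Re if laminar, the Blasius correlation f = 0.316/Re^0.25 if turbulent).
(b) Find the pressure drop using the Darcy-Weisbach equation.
(a) Re = V·D/ν = 3.11·0.072/3.80e-06 = 58926 → turbulent (Re > 4000); f = 0.316/Re^0.25 = 0.316/58926^0.25 = 0.020282
(b) Darcy-Weisbach: ΔP = f·(L/D)·½ρV²/1000 = 0.020282·(159/0.072)·½·1055·3.11²/1000 = 228.5 kPa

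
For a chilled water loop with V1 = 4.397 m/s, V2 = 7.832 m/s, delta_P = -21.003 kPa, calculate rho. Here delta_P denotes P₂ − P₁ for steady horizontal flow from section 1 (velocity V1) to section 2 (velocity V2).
Formula: \Delta P = \frac{1}{2} \rho (V_1^2 - V_2^2)
Substituting knowns: -21.003 = 0.5·rho·(4.397² − 7.832²)/1000
Solving for rho: rho = 2·(-21.003·1000)/(4.397² − 7.832²) = 1000 kg/m³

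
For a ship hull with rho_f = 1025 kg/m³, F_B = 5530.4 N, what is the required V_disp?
Formula: F_B = \rho_f g V_{disp}
Substituting knowns: 5530.4 = 1025·9.81·V_disp
Solving for V_disp: V_disp = 5530.4/(1025·9.81) = 0.55 m³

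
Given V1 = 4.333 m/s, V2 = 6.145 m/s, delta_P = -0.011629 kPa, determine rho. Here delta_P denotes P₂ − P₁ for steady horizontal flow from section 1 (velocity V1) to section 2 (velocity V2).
Formula: \Delta P = \frac{1}{2} \rho (V_1^2 - V_2^2)
Substituting knowns: -0.011629 = 0.5·rho·(4.333² − 6.145²)/1000
Solving for rho: rho = 2·(-0.011629·1000)/(4.333² − 6.145²) = 1.225 kg/m³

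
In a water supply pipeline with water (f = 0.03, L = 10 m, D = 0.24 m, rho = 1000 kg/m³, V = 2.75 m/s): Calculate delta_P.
Formula: \Delta P = f \frac{L}{D} \frac{\rho V^2}{2}
delta_P = 0.03·(10/0.24)·0.5·1000·2.75²/1000 = 4.727 kPa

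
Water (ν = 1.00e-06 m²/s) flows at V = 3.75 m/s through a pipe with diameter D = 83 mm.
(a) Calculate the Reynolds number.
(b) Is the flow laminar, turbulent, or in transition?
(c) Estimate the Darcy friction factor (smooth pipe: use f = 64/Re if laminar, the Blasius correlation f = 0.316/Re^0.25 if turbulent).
(a) Re = V·D/ν = 3.75·0.083/1.00e-06 = 311250
(b) Flow regime: turbulent (Re > 4000)
(c) Friction factor: f = 0.316/Re^0.25 = 0.316/311250^0.25 = 0.01338 (Blasius is strictly valid for Re ≲ 1e5; used here as the smooth-pipe estimate the problem specifies)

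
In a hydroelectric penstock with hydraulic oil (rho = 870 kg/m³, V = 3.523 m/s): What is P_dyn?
Formula: P_{dyn} = \frac{1}{2} \rho V^2
P_dyn = 0.5·870·3.523²/1000 = 5.399 kPa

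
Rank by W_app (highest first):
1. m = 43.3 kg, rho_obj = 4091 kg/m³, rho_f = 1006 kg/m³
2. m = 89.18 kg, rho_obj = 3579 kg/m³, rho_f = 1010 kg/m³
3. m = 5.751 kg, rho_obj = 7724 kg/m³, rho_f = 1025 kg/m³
Case 1: W_app = 320.3 N
Case 2: W_app = 628 N
Case 3: W_app = 48.93 N
Ranking (highest first): 2, 1, 3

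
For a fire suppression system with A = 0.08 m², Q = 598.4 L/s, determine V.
Formula: Q = A V
Substituting knowns: 598.4 = 0.08·V·1000
Solving for V: V = (598.4/1000)/0.08 = 7.48 m/s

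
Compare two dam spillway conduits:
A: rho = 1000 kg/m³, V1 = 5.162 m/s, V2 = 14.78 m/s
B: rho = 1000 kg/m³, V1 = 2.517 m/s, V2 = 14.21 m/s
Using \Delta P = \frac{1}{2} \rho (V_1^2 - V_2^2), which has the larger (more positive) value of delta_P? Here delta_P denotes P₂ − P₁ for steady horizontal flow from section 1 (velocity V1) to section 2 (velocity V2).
delta_P(A) = -95.9 kPa, delta_P(B) = -97.79 kPa. Answer: A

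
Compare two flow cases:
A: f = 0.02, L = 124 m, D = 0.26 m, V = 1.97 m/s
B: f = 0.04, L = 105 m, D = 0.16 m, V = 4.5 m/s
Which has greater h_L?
h_L(A) = 1.887 m, h_L(B) = 27.09 m. Answer: B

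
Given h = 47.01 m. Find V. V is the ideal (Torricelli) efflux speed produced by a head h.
Formula: V = \sqrt{2 g h}
V = √(2·9.81·47.01) = 30.37 m/s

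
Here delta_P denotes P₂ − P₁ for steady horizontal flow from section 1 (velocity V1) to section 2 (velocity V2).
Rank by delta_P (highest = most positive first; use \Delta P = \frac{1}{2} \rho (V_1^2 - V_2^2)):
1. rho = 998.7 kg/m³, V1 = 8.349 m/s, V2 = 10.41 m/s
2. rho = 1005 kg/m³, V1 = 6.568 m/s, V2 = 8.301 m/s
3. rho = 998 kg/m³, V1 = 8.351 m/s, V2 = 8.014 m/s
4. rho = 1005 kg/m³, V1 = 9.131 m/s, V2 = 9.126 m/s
Case 1: delta_P = -19.31 kPa
Case 2: delta_P = -12.95 kPa
Case 3: delta_P = 2.752 kPa
Case 4: delta_P = 0.04587 kPa
Ranking (highest first): 3, 4, 2, 1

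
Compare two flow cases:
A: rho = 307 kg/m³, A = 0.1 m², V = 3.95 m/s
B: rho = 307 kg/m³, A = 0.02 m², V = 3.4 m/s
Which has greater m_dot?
m_dot(A) = 121.3 kg/s, m_dot(B) = 20.88 kg/s. Answer: A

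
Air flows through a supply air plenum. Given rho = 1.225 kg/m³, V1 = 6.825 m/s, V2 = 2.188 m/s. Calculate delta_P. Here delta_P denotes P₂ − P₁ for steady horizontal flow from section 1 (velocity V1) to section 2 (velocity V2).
Formula: \Delta P = \frac{1}{2} \rho (V_1^2 - V_2^2)
delta_P = 0.5·1.225·(6.825² − 2.188²)/1000 = 0.0256 kPa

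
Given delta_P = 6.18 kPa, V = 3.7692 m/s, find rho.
Formula: V = \sqrt{\frac{2 \Delta P}{\rho}}
Substituting knowns: 3.7692 = √(2·(6.18·1000)/rho)
Solving for rho: rho = 2·(6.18·1000)/3.7692² = 870 kg/m³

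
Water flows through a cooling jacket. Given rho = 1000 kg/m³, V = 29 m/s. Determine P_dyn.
Formula: P_{dyn} = \frac{1}{2} \rho V^2
P_dyn = 0.5·1000·29²/1000 = 420.5 kPa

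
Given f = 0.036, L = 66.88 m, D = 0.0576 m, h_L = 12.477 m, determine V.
Formula: h_L = f \frac{L}{D} \frac{V^2}{2g}
Substituting knowns: 12.477 = 0.036·(66.88/0.0576)·V²/(2·9.81)
Solving for V: V = √(12.477·2·9.81/(0.036·(66.88/0.0576))) = 2.42 m/s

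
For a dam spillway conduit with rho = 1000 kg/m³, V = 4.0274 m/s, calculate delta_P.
Formula: V = \sqrt{\frac{2 \Delta P}{\rho}}
Substituting knowns: 4.0274 = √(2·(delta_P·1000)/1000)
Solving for delta_P: delta_P = 4.0274²·1000/2/1000 = 8.11 kPa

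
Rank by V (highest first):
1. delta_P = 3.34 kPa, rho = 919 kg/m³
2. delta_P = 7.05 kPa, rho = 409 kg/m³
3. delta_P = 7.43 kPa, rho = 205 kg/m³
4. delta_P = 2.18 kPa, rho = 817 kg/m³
Case 1: V = 2.696 m/s
Case 2: V = 5.871 m/s
Case 3: V = 8.514 m/s
Case 4: V = 2.31 m/s
Ranking (highest first): 3, 2, 1, 4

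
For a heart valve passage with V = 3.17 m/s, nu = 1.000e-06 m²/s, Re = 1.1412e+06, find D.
Formula: Re = \frac{V D}{\nu}
Substituting knowns: 1.1412e+06 = 3.17·D/1.000e-06
Solving for D: D = 1.1412e+06·1.000e-06/3.17 = 0.36 m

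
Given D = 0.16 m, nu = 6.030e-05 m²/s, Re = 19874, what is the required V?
Formula: Re = \frac{V D}{\nu}
Substituting knowns: 19874 = V·0.16/6.030e-05
Solving for V: V = 19874·6.030e-05/0.16 = 7.49 m/s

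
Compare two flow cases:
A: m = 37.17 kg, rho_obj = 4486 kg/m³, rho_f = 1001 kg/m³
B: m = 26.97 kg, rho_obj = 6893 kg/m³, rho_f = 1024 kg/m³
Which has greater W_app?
W_app(A) = 283.3 N, W_app(B) = 225.3 N. Answer: A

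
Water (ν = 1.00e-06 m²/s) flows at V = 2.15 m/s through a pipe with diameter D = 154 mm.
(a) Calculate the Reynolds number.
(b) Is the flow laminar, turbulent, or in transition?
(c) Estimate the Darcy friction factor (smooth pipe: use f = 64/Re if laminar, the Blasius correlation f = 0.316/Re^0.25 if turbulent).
(a) Re = V·D/ν = 2.15·0.154/1.00e-06 = 331100
(b) Flow regime: turbulent (Re > 4000)
(c) Friction factor: f = 0.316/Re^0.25 = 0.316/331100^0.25 = 0.01317 (Blasius is strictly valid for Re ≲ 1e5; used here as the smooth-pipe estimate the problem specifies)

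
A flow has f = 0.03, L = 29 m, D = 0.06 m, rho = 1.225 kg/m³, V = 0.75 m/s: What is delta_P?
Formula: \Delta P = f \frac{L}{D} \frac{\rho V^2}{2}
delta_P = 0.03·(29/0.06)·0.5·1.225·0.75²/1000 = 0.004996 kPa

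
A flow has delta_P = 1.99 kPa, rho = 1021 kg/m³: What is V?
Formula: V = \sqrt{\frac{2 \Delta P}{\rho}}
V = √(2·(1.99·1000)/1021) = 1.974 m/s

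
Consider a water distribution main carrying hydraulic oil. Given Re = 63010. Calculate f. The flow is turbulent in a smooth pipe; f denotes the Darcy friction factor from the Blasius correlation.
Formula: f = \frac{0.316}{Re^{0.25}}
f = 0.316/63010^0.25 = 0.01995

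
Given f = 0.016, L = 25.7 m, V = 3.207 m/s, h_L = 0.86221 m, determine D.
Formula: h_L = f \frac{L}{D} \frac{V^2}{2g}
Substituting knowns: 0.86221 = 0.016·(25.7/D)·3.207²/(2·9.81)
Solving for D: D = 0.016·25.7·3.207²/(2·9.81·0.86221) = 0.25 m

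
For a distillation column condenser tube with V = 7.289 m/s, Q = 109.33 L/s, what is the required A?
Formula: Q = A V
Substituting knowns: 109.33 = A·7.289·1000
Solving for A: A = (109.33/1000)/7.289 = 0.015 m²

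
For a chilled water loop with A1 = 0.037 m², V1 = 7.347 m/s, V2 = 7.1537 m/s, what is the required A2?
Formula: V_2 = \frac{A_1 V_1}{A_2}
Substituting knowns: 7.1537 = 0.037·7.347/A2
Solving for A2: A2 = 0.037·7.347/7.1537 = 0.038 m²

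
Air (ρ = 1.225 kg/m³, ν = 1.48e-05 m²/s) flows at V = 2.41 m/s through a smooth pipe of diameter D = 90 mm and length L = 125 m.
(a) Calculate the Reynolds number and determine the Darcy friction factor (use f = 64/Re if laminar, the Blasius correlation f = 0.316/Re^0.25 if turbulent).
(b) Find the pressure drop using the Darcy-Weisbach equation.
(a) Re = V·D/ν = 2.41·0.09/1.48e-05 = 14655 → turbulent (Re > 4000); f = 0.316/Re^0.25 = 0.316/14655^0.25 = 0.02872
(b) Darcy-Weisbach: ΔP = f·(L/D)·½ρV²/1000 = 0.02872·(125/0.090)·½·1.225·2.41²/1000 = 0.1419 kPa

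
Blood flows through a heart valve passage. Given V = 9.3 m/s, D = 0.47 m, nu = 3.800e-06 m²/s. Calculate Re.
Formula: Re = \frac{V D}{\nu}
Re = 9.3·0.47/3.800e-06 = 1.150e+06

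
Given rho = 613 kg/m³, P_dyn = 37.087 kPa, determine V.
Formula: P_{dyn} = \frac{1}{2} \rho V^2
Substituting knowns: 37.087 = 0.5·613·V²/1000
Solving for V: V = √(2·(37.087·1000)/613) = 11 m/s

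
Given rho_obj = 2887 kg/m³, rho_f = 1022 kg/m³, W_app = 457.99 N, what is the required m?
Formula: W_{app} = mg\left(1 - \frac{\rho_f}{\rho_{obj}}\right)
Substituting knowns: 457.99 = m·9.81·(1 − 1022/2887)
Solving for m: m = 457.99/(9.81·(1 − 1022/2887)) = 72.27 kg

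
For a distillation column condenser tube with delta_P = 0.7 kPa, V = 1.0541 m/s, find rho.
Formula: V = \sqrt{\frac{2 \Delta P}{\rho}}
Substituting knowns: 1.0541 = √(2·(0.7·1000)/rho)
Solving for rho: rho = 2·(0.7·1000)/1.0541² = 1260 kg/m³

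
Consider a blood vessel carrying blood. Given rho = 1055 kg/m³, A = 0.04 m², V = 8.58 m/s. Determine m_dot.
Formula: \dot{m} = \rho A V
m_dot = 1055·0.04·8.58 = 362.1 kg/s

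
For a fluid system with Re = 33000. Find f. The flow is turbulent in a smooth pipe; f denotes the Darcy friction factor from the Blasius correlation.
Formula: f = \frac{0.316}{Re^{0.25}}
f = 0.316/33000^0.25 = 0.02345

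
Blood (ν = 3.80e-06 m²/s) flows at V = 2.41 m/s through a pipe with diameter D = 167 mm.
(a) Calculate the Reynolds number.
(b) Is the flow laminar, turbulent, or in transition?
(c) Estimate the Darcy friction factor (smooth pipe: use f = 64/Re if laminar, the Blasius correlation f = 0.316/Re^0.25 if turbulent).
(a) Re = V·D/ν = 2.41·0.167/3.80e-06 = 105910
(b) Flow regime: turbulent (Re > 4000)
(c) Friction factor: f = 0.316/Re^0.25 = 0.316/105910^0.25 = 0.01752 (Blasius is strictly valid for Re ≲ 1e5; used here as the smooth-pipe estimate the problem specifies)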